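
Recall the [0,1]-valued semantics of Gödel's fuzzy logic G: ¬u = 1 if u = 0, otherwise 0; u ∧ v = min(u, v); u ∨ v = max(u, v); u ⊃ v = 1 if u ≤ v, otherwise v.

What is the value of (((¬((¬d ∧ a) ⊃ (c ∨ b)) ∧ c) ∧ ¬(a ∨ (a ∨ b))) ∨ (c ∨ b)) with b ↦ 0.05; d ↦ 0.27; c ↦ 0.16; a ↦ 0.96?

0.16

¬d: Gödel ¬ of 0.27 = 0 (operand ≠ 0)
(¬d ∧ a) = min(0, 0.96) = 0
(c ∨ b) = max(0.16, 0.05) = 0.16
((¬d ∧ a) ⊃ (c ∨ b)): 0 ≤ 0.16, so result = 1
¬((¬d ∧ a) ⊃ (c ∨ b)): Gödel ¬ of 1 = 0 (operand ≠ 0)
(¬((¬d ∧ a) ⊃ (c ∨ b)) ∧ c) = min(0, 0.16) = 0
(a ∨ b) = max(0.96, 0.05) = 0.96
(a ∨ (a ∨ b)) = max(0.96, 0.96) = 0.96
¬(a ∨ (a ∨ b)): Gödel ¬ of 0.96 = 0 (operand ≠ 0)
((¬((¬d ∧ a) ⊃ (c ∨ b)) ∧ c) ∧ ¬(a ∨ (a ∨ b))) = min(0, 0) = 0
(c ∨ b) = max(0.16, 0.05) = 0.16
(((¬((¬d ∧ a) ⊃ (c ∨ b)) ∧ c) ∧ ¬(a ∨ (a ∨ b))) ∨ (c ∨ b)) = max(0, 0.16) = 0.16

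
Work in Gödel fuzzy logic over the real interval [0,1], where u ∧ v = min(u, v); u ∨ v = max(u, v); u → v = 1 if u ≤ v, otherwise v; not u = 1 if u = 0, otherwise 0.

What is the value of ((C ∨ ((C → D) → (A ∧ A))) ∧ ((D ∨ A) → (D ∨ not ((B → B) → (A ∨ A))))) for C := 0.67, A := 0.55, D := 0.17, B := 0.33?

0.17

(C → D): 0.67 > 0.17, so result = 0.17
(A ∧ A) = min(0.55, 0.55) = 0.55
((C → D) → (A ∧ A)): 0.17 ≤ 0.55, so result = 1
(C ∨ ((C → D) → (A ∧ A))) = max(0.67, 1) = 1
(D ∨ A) = max(0.17, 0.55) = 0.55
(B → B): 0.33 ≤ 0.33, so result = 1
(A ∨ A) = max(0.55, 0.55) = 0.55
((B → B) → (A ∨ A)): 1 > 0.55, so result = 0.55
not ((B → B) → (A ∨ A)): Gödel ¬ of 0.55 = 0 (operand ≠ 0)
(D ∨ not ((B → B) → (A ∨ A))) = max(0.17, 0) = 0.17
((D ∨ A) → (D ∨ not ((B → B) → (A ∨ A)))): 0.55 > 0.17, so result = 0.17
((C ∨ ((C → D) → (A ∧ A))) ∧ ((D ∨ A) → (D ∨ not ((B → B) → (A ∨ A))))) = min(1, 0.17) = 0.17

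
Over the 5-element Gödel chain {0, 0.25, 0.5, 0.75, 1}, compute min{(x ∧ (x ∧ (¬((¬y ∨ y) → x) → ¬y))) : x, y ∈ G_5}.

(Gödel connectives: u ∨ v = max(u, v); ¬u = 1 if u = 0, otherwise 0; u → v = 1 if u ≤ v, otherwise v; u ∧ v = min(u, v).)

0.00

The minimum is attained at x = 0, y = 0:
  ¬y: Gödel ¬ of 0 = 1 (operand is 0)
  (¬y ∨ y) = max(1, 0) = 1
  ((¬y ∨ y) → x): 1 > 0, so result = 0
  ¬((¬y ∨ y) → x): Gödel ¬ of 0 = 1 (operand is 0)
  ¬y: Gödel ¬ of 0 = 1 (operand is 0)
  (¬((¬y ∨ y) → x) → ¬y): 1 ≤ 1, so result = 1
  (x ∧ (¬((¬y ∨ y) → x) → ¬y)) = min(0, 1) = 0
  (x ∧ (x ∧ (¬((¬y ∨ y) → x) → ¬y))) = min(0, 0) = 0
Checking all 25 assignments confirms none give a value below 0.00.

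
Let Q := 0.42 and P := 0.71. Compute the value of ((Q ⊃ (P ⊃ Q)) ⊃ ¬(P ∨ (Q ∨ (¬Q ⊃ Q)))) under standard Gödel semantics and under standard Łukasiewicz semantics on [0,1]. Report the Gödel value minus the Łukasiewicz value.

Gödel evaluation:
  (P ⊃ Q): 0.71 > 0.42, so result = 0.42
  (Q ⊃ (P ⊃ Q)): 0.42 ≤ 0.42, so result = 1
  ¬Q: Gödel ¬ of 0.42 = 0 (operand ≠ 0)
  (¬Q ⊃ Q): 0 ≤ 0.42, so result = 1
  (Q ∨ (¬Q ⊃ Q)) = max(0.42, 1) = 1
  (P ∨ (Q ∨ (¬Q ⊃ Q))) = max(0.71, 1) = 1
  ¬(P ∨ (Q ∨ (¬Q ⊃ Q))): Gödel ¬ of 1 = 0 (operand ≠ 0)
  ((Q ⊃ (P ⊃ Q)) ⊃ ¬(P ∨ (Q ∨ (¬Q ⊃ Q)))): 1 > 0, so result = 0
  Gödel value = 0
Łukasiewicz evaluation:
  (P ⊃ Q): min(1, 1 − 0.71 + 0.42) = 0.71
  (Q ⊃ (P ⊃ Q)): min(1, 1 − 0.42 + 0.71) = 1
  ¬Q: Łukasiewicz ¬ gives 1 − 0.42 = 0.58
  (¬Q ⊃ Q): min(1, 1 − 0.58 + 0.42) = 0.84
  (Q ∨ (¬Q ⊃ Q)) = max(0.42, 0.84) = 0.84
  (P ∨ (Q ∨ (¬Q ⊃ Q))) = max(0.71, 0.84) = 0.84
  ¬(P ∨ (Q ∨ (¬Q ⊃ Q))): Łukasiewicz ¬ gives 1 − 0.84 = 0.16
  ((Q ⊃ (P ⊃ Q)) ⊃ ¬(P ∨ (Q ∨ (¬Q ⊃ Q)))): min(1, 1 − 1 + 0.16) = 0.16
  Łukasiewicz value = 0.16
Difference: 0 − 0.16 = -0.16

-0.16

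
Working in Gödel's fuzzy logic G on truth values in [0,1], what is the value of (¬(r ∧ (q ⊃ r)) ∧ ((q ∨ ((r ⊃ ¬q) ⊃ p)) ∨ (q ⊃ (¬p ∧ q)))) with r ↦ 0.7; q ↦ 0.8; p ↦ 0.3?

(q ⊃ r): 0.8 > 0.7, so result = 0.7
(r ∧ (q ⊃ r)) = min(0.7, 0.7) = 0.7
¬(r ∧ (q ⊃ r)): Gödel ¬ of 0.7 = 0 (operand ≠ 0)
¬q: Gödel ¬ of 0.8 = 0 (operand ≠ 0)
(r ⊃ ¬q): 0.7 > 0, so result = 0
((r ⊃ ¬q) ⊃ p): 0 ≤ 0.3, so result = 1
(q ∨ ((r ⊃ ¬q) ⊃ p)) = max(0.8, 1) = 1
¬p: Gödel ¬ of 0.3 = 0 (operand ≠ 0)
(¬p ∧ q) = min(0, 0.8) = 0
(q ⊃ (¬p ∧ q)): 0.8 > 0, so result = 0
((q ∨ ((r ⊃ ¬q) ⊃ p)) ∨ (q ⊃ (¬p ∧ q))) = max(1, 0) = 1
(¬(r ∧ (q ⊃ r)) ∧ ((q ∨ ((r ⊃ ¬q) ⊃ p)) ∨ (q ⊃ (¬p ∧ q)))) = min(0, 1) = 0

0.00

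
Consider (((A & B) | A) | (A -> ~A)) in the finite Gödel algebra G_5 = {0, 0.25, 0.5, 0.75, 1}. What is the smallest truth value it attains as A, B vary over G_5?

The minimum is attained at A = 0.25, B = 0:
  (A & B) = min(0.25, 0) = 0
  ((A & B) | A) = max(0, 0.25) = 0.25
  ~A: Gödel ¬ of 0.25 = 0 (operand ≠ 0)
  (A -> ~A): 0.25 > 0, so result = 0
  (((A & B) | A) | (A -> ~A)) = max(0.25, 0) = 0.25
Checking all 25 assignments confirms none give a value below 0.25.

0.25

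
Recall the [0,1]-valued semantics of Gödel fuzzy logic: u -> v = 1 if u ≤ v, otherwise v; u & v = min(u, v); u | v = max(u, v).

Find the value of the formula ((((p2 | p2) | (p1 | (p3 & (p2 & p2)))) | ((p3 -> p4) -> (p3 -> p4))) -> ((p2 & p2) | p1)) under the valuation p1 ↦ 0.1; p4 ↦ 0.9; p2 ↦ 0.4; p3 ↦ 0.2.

0.40

(p2 | p2) = max(0.4, 0.4) = 0.4
(p2 & p2) = min(0.4, 0.4) = 0.4
(p3 & (p2 & p2)) = min(0.2, 0.4) = 0.2
(p1 | (p3 & (p2 & p2))) = max(0.1, 0.2) = 0.2
((p2 | p2) | (p1 | (p3 & (p2 & p2)))) = max(0.4, 0.2) = 0.4
(p3 -> p4): 0.2 ≤ 0.9, so result = 1
(p3 -> p4): 0.2 ≤ 0.9, so result = 1
((p3 -> p4) -> (p3 -> p4)): 1 ≤ 1, so result = 1
(((p2 | p2) | (p1 | (p3 & (p2 & p2)))) | ((p3 -> p4) -> (p3 -> p4))) = max(0.4, 1) = 1
(p2 & p2) = min(0.4, 0.4) = 0.4
((p2 & p2) | p1) = max(0.4, 0.1) = 0.4
((((p2 | p2) | (p1 | (p3 & (p2 & p2)))) | ((p3 -> p4) -> (p3 -> p4))) -> ((p2 & p2) | p1)): 1 > 0.4, so result = 0.4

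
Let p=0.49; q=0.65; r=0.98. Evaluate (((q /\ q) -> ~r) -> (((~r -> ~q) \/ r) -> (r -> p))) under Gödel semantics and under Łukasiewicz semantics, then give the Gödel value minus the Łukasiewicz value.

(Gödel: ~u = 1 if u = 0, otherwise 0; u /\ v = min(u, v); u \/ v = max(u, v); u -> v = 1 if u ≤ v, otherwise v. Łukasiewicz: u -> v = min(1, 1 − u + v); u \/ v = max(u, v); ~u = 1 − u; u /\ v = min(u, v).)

Gödel evaluation:
  (q /\ q) = min(0.65, 0.65) = 0.65
  ~r: Gödel ¬ of 0.98 = 0 (operand ≠ 0)
  ((q /\ q) -> ~r): 0.65 > 0, so result = 0
  ~r: Gödel ¬ of 0.98 = 0 (operand ≠ 0)
  ~q: Gödel ¬ of 0.65 = 0 (operand ≠ 0)
  (~r -> ~q): 0 ≤ 0, so result = 1
  ((~r -> ~q) \/ r) = max(1, 0.98) = 1
  (r -> p): 0.98 > 0.49, so result = 0.49
  (((~r -> ~q) \/ r) -> (r -> p)): 1 > 0.49, so result = 0.49
  (((q /\ q) -> ~r) -> (((~r -> ~q) \/ r) -> (r -> p))): 0 ≤ 0.49, so result = 1
  Gödel value = 1
Łukasiewicz evaluation:
  (q /\ q) = min(0.65, 0.65) = 0.65
  ~r: Łukasiewicz ¬ gives 1 − 0.98 = 0.02
  ((q /\ q) -> ~r): min(1, 1 − 0.65 + 0.02) = 0.37
  ~r: Łukasiewicz ¬ gives 1 − 0.98 = 0.02
  ~q: Łukasiewicz ¬ gives 1 − 0.65 = 0.35
  (~r -> ~q): min(1, 1 − 0.02 + 0.35) = 1
  ((~r -> ~q) \/ r) = max(1, 0.98) = 1
  (r -> p): min(1, 1 − 0.98 + 0.49) = 0.51
  (((~r -> ~q) \/ r) -> (r -> p)): min(1, 1 − 1 + 0.51) = 0.51
  (((q /\ q) -> ~r) -> (((~r -> ~q) \/ r) -> (r -> p))): min(1, 1 − 0.37 + 0.51) = 1
  Łukasiewicz value = 1
Difference: 1 − 1 = 0.00

0.00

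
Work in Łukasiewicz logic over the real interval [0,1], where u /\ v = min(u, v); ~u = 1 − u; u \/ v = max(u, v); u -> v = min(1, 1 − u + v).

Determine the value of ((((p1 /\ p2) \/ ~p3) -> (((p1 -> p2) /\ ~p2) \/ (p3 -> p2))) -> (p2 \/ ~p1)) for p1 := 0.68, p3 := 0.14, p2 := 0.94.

(p1 /\ p2) = min(0.68, 0.94) = 0.68
~p3: Łukasiewicz ¬ gives 1 − 0.14 = 0.86
((p1 /\ p2) \/ ~p3) = max(0.68, 0.86) = 0.86
(p1 -> p2): min(1, 1 − 0.68 + 0.94) = 1
~p2: Łukasiewicz ¬ gives 1 − 0.94 = 0.06
((p1 -> p2) /\ ~p2) = min(1, 0.06) = 0.06
(p3 -> p2): min(1, 1 − 0.14 + 0.94) = 1
(((p1 -> p2) /\ ~p2) \/ (p3 -> p2)) = max(0.06, 1) = 1
(((p1 /\ p2) \/ ~p3) -> (((p1 -> p2) /\ ~p2) \/ (p3 -> p2))): min(1, 1 − 0.86 + 1) = 1
~p1: Łukasiewicz ¬ gives 1 − 0.68 = 0.32
(p2 \/ ~p1) = max(0.94, 0.32) = 0.94
((((p1 /\ p2) \/ ~p3) -> (((p1 -> p2) /\ ~p2) \/ (p3 -> p2))) -> (p2 \/ ~p1)): min(1, 1 − 1 + 0.94) = 0.94

0.94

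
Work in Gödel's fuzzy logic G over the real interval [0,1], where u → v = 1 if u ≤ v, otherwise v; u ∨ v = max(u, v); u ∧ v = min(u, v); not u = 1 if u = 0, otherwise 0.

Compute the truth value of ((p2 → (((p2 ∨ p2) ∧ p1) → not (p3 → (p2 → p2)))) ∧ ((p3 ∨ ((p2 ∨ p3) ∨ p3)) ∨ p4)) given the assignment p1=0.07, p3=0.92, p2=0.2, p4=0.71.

0.00

(p2 ∨ p2) = max(0.2, 0.2) = 0.2
((p2 ∨ p2) ∧ p1) = min(0.2, 0.07) = 0.07
(p2 → p2): 0.2 ≤ 0.2, so result = 1
(p3 → (p2 → p2)): 0.92 ≤ 1, so result = 1
not (p3 → (p2 → p2)): Gödel ¬ of 1 = 0 (operand ≠ 0)
(((p2 ∨ p2) ∧ p1) → not (p3 → (p2 → p2))): 0.07 > 0, so result = 0
(p2 → (((p2 ∨ p2) ∧ p1) → not (p3 → (p2 → p2)))): 0.2 > 0, so result = 0
(p2 ∨ p3) = max(0.2, 0.92) = 0.92
((p2 ∨ p3) ∨ p3) = max(0.92, 0.92) = 0.92
(p3 ∨ ((p2 ∨ p3) ∨ p3)) = max(0.92, 0.92) = 0.92
((p3 ∨ ((p2 ∨ p3) ∨ p3)) ∨ p4) = max(0.92, 0.71) = 0.92
((p2 → (((p2 ∨ p2) ∧ p1) → not (p3 → (p2 → p2)))) ∧ ((p3 ∨ ((p2 ∨ p3) ∨ p3)) ∨ p4)) = min(0, 0.92) = 0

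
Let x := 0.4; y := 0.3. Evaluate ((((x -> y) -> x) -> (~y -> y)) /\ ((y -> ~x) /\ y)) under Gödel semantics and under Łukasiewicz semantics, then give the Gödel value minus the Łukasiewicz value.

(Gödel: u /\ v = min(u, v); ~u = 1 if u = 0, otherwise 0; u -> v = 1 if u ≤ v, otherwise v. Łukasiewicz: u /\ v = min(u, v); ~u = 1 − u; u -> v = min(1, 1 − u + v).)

-0.30

Gödel evaluation:
  (x -> y): 0.4 > 0.3, so result = 0.3
  ((x -> y) -> x): 0.3 ≤ 0.4, so result = 1
  ~y: Gödel ¬ of 0.3 = 0 (operand ≠ 0)
  (~y -> y): 0 ≤ 0.3, so result = 1
  (((x -> y) -> x) -> (~y -> y)): 1 ≤ 1, so result = 1
  ~x: Gödel ¬ of 0.4 = 0 (operand ≠ 0)
  (y -> ~x): 0.3 > 0, so result = 0
  ((y -> ~x) /\ y) = min(0, 0.3) = 0
  ((((x -> y) -> x) -> (~y -> y)) /\ ((y -> ~x) /\ y)) = min(1, 0) = 0
  Gödel value = 0
Łukasiewicz evaluation:
  (x -> y): min(1, 1 − 0.4 + 0.3) = 0.9
  ((x -> y) -> x): min(1, 1 − 0.9 + 0.4) = 0.5
  ~y: Łukasiewicz ¬ gives 1 − 0.3 = 0.7
  (~y -> y): min(1, 1 − 0.7 + 0.3) = 0.6
  (((x -> y) -> x) -> (~y -> y)): min(1, 1 − 0.5 + 0.6) = 1
  ~x: Łukasiewicz ¬ gives 1 − 0.4 = 0.6
  (y -> ~x): min(1, 1 − 0.3 + 0.6) = 1
  ((y -> ~x) /\ y) = min(1, 0.3) = 0.3
  ((((x -> y) -> x) -> (~y -> y)) /\ ((y -> ~x) /\ y)) = min(1, 0.3) = 0.3
  Łukasiewicz value = 0.3
Difference: 0 − 0.3 = -0.30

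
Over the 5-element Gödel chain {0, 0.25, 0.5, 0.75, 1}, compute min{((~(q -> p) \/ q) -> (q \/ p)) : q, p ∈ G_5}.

The minimum is attained at q = 0.25, p = 0:
  (q -> p): 0.25 > 0, so result = 0
  ~(q -> p): Gödel ¬ of 0 = 1 (operand is 0)
  (~(q -> p) \/ q) = max(1, 0.25) = 1
  (q \/ p) = max(0.25, 0) = 0.25
  ((~(q -> p) \/ q) -> (q \/ p)): 1 > 0.25, so result = 0.25
Checking all 25 assignments confirms none give a value below 0.25.

0.25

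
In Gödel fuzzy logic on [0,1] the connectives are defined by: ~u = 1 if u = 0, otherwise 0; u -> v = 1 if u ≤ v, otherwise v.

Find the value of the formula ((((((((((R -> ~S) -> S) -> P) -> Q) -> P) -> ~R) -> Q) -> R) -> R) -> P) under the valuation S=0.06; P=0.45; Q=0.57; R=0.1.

~S: Gödel ¬ of 0.06 = 0 (operand ≠ 0)
(R -> ~S): 0.1 > 0, so result = 0
((R -> ~S) -> S): 0 ≤ 0.06, so result = 1
(((R -> ~S) -> S) -> P): 1 > 0.45, so result = 0.45
((((R -> ~S) -> S) -> P) -> Q): 0.45 ≤ 0.57, so result = 1
(((((R -> ~S) -> S) -> P) -> Q) -> P): 1 > 0.45, so result = 0.45
~R: Gödel ¬ of 0.1 = 0 (operand ≠ 0)
((((((R -> ~S) -> S) -> P) -> Q) -> P) -> ~R): 0.45 > 0, so result = 0
(((((((R -> ~S) -> S) -> P) -> Q) -> P) -> ~R) -> Q): 0 ≤ 0.57, so result = 1
((((((((R -> ~S) -> S) -> P) -> Q) -> P) -> ~R) -> Q) -> R): 1 > 0.1, so result = 0.1
(((((((((R -> ~S) -> S) -> P) -> Q) -> P) -> ~R) -> Q) -> R) -> R): 0.1 ≤ 0.1, so result = 1
((((((((((R -> ~S) -> S) -> P) -> Q) -> P) -> ~R) -> Q) -> R) -> R) -> P): 1 > 0.45, so result = 0.45

0.45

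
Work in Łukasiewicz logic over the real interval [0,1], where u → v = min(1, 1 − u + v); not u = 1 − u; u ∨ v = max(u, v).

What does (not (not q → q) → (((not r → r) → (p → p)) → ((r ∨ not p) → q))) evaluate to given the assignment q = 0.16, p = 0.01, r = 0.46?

0.49

not q: Łukasiewicz ¬ gives 1 − 0.16 = 0.84
(not q → q): min(1, 1 − 0.84 + 0.16) = 0.32
not (not q → q): Łukasiewicz ¬ gives 1 − 0.32 = 0.68
not r: Łukasiewicz ¬ gives 1 − 0.46 = 0.54
(not r → r): min(1, 1 − 0.54 + 0.46) = 0.92
(p → p): min(1, 1 − 0.01 + 0.01) = 1
((not r → r) → (p → p)): min(1, 1 − 0.92 + 1) = 1
not p: Łukasiewicz ¬ gives 1 − 0.01 = 0.99
(r ∨ not p) = max(0.46, 0.99) = 0.99
((r ∨ not p) → q): min(1, 1 − 0.99 + 0.16) = 0.17
(((not r → r) → (p → p)) → ((r ∨ not p) → q)): min(1, 1 − 1 + 0.17) = 0.17
(not (not q → q) → (((not r → r) → (p → p)) → ((r ∨ not p) → q))): min(1, 1 − 0.68 + 0.17) = 0.49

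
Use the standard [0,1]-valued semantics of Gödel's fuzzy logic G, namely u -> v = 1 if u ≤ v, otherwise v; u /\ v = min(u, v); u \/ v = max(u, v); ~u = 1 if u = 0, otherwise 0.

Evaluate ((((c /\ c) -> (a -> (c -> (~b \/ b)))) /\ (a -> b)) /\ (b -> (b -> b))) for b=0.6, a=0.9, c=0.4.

(c /\ c) = min(0.4, 0.4) = 0.4
~b: Gödel ¬ of 0.6 = 0 (operand ≠ 0)
(~b \/ b) = max(0, 0.6) = 0.6
(c -> (~b \/ b)): 0.4 ≤ 0.6, so result = 1
(a -> (c -> (~b \/ b))): 0.9 ≤ 1, so result = 1
((c /\ c) -> (a -> (c -> (~b \/ b)))): 0.4 ≤ 1, so result = 1
(a -> b): 0.9 > 0.6, so result = 0.6
(((c /\ c) -> (a -> (c -> (~b \/ b)))) /\ (a -> b)) = min(1, 0.6) = 0.6
(b -> b): 0.6 ≤ 0.6, so result = 1
(b -> (b -> b)): 0.6 ≤ 1, so result = 1
((((c /\ c) -> (a -> (c -> (~b \/ b)))) /\ (a -> b)) /\ (b -> (b -> b))) = min(0.6, 1) = 0.6

0.60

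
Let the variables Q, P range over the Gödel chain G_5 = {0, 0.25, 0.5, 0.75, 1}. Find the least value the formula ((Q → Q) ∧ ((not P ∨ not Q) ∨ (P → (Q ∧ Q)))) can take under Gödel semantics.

0.25

The minimum is attained at Q = 0.25, P = 0.5:
  (Q → Q): 0.25 ≤ 0.25, so result = 1
  not P: Gödel ¬ of 0.5 = 0 (operand ≠ 0)
  not Q: Gödel ¬ of 0.25 = 0 (operand ≠ 0)
  (not P ∨ not Q) = max(0, 0) = 0
  (Q ∧ Q) = min(0.25, 0.25) = 0.25
  (P → (Q ∧ Q)): 0.5 > 0.25, so result = 0.25
  ((not P ∨ not Q) ∨ (P → (Q ∧ Q))) = max(0, 0.25) = 0.25
  ((Q → Q) ∧ ((not P ∨ not Q) ∨ (P → (Q ∧ Q)))) = min(1, 0.25) = 0.25
Checking all 25 assignments confirms none give a value below 0.25.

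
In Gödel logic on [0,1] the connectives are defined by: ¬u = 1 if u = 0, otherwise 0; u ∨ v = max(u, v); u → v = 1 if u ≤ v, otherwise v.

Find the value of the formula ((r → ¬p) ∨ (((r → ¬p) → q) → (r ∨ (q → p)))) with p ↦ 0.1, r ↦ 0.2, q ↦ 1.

¬p: Gödel ¬ of 0.1 = 0 (operand ≠ 0)
(r → ¬p): 0.2 > 0, so result = 0
¬p: Gödel ¬ of 0.1 = 0 (operand ≠ 0)
(r → ¬p): 0.2 > 0, so result = 0
((r → ¬p) → q): 0 ≤ 1, so result = 1
(q → p): 1 > 0.1, so result = 0.1
(r ∨ (q → p)) = max(0.2, 0.1) = 0.2
(((r → ¬p) → q) → (r ∨ (q → p))): 1 > 0.2, so result = 0.2
((r → ¬p) ∨ (((r → ¬p) → q) → (r ∨ (q → p)))) = max(0, 0.2) = 0.2

0.20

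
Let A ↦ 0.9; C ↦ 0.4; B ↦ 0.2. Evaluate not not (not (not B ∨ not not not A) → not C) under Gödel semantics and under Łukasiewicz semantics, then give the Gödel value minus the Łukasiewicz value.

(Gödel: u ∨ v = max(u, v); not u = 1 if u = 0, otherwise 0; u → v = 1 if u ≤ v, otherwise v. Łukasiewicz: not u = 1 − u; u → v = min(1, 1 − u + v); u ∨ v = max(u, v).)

-1.00

Gödel evaluation:
  not B: Gödel ¬ of 0.2 = 0 (operand ≠ 0)
  not A: Gödel ¬ of 0.9 = 0 (operand ≠ 0)
  not not A: Gödel ¬ of 0 = 1 (operand is 0)
  not not not A: Gödel ¬ of 1 = 0 (operand ≠ 0)
  (not B ∨ not not not A) = max(0, 0) = 0
  not (not B ∨ not not not A): Gödel ¬ of 0 = 1 (operand is 0)
  not C: Gödel ¬ of 0.4 = 0 (operand ≠ 0)
  (not (not B ∨ not not not A) → not C): 1 > 0, so result = 0
  not (not (not B ∨ not not not A) → not C): Gödel ¬ of 0 = 1 (operand is 0)
  not not (not (not B ∨ not not not A) → not C): Gödel ¬ of 1 = 0 (operand ≠ 0)
  Gödel value = 0
Łukasiewicz evaluation:
  not B: Łukasiewicz ¬ gives 1 − 0.2 = 0.8
  not A: Łukasiewicz ¬ gives 1 − 0.9 = 0.1
  not not A: Łukasiewicz ¬ gives 1 − 0.1 = 0.9
  not not not A: Łukasiewicz ¬ gives 1 − 0.9 = 0.1
  (not B ∨ not not not A) = max(0.8, 0.1) = 0.8
  not (not B ∨ not not not A): Łukasiewicz ¬ gives 1 − 0.8 = 0.2
  not C: Łukasiewicz ¬ gives 1 − 0.4 = 0.6
  (not (not B ∨ not not not A) → not C): min(1, 1 − 0.2 + 0.6) = 1
  not (not (not B ∨ not not not A) → not C): Łukasiewicz ¬ gives 1 − 1 = 0
  not not (not (not B ∨ not not not A) → not C): Łukasiewicz ¬ gives 1 − 0 = 1
  Łukasiewicz value = 1
Difference: 0 − 1 = -1.00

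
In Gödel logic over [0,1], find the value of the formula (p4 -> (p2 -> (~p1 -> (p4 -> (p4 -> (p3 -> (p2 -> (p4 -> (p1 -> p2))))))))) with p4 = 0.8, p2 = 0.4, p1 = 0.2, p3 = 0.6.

1.00

~p1: Gödel ¬ of 0.2 = 0 (operand ≠ 0)
(p1 -> p2): 0.2 ≤ 0.4, so result = 1
(p4 -> (p1 -> p2)): 0.8 ≤ 1, so result = 1
(p2 -> (p4 -> (p1 -> p2))): 0.4 ≤ 1, so result = 1
(p3 -> (p2 -> (p4 -> (p1 -> p2)))): 0.6 ≤ 1, so result = 1
(p4 -> (p3 -> (p2 -> (p4 -> (p1 -> p2))))): 0.8 ≤ 1, so result = 1
(p4 -> (p4 -> (p3 -> (p2 -> (p4 -> (p1 -> p2)))))): 0.8 ≤ 1, so result = 1
(~p1 -> (p4 -> (p4 -> (p3 -> (p2 -> (p4 -> (p1 -> p2))))))): 0 ≤ 1, so result = 1
(p2 -> (~p1 -> (p4 -> (p4 -> (p3 -> (p2 -> (p4 -> (p1 -> p2)))))))): 0.4 ≤ 1, so result = 1
(p4 -> (p2 -> (~p1 -> (p4 -> (p4 -> (p3 -> (p2 -> (p4 -> (p1 -> p2))))))))): 0.8 ≤ 1, so result = 1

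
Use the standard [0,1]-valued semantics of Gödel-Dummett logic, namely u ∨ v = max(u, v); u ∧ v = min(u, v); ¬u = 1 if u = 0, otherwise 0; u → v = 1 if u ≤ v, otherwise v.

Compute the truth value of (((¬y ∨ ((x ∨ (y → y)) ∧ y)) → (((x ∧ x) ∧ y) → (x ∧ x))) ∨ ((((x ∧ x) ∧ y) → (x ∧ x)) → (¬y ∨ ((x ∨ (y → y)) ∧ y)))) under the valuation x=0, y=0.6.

¬y: Gödel ¬ of 0.6 = 0 (operand ≠ 0)
(y → y): 0.6 ≤ 0.6, so result = 1
(x ∨ (y → y)) = max(0, 1) = 1
((x ∨ (y → y)) ∧ y) = min(1, 0.6) = 0.6
(¬y ∨ ((x ∨ (y → y)) ∧ y)) = max(0, 0.6) = 0.6
(x ∧ x) = min(0, 0) = 0
((x ∧ x) ∧ y) = min(0, 0.6) = 0
(x ∧ x) = min(0, 0) = 0
(((x ∧ x) ∧ y) → (x ∧ x)): 0 ≤ 0, so result = 1
((¬y ∨ ((x ∨ (y → y)) ∧ y)) → (((x ∧ x) ∧ y) → (x ∧ x))): 0.6 ≤ 1, so result = 1
(x ∧ x) = min(0, 0) = 0
((x ∧ x) ∧ y) = min(0, 0.6) = 0
(x ∧ x) = min(0, 0) = 0
(((x ∧ x) ∧ y) → (x ∧ x)): 0 ≤ 0, so result = 1
¬y: Gödel ¬ of 0.6 = 0 (operand ≠ 0)
(y → y): 0.6 ≤ 0.6, so result = 1
(x ∨ (y → y)) = max(0, 1) = 1
((x ∨ (y → y)) ∧ y) = min(1, 0.6) = 0.6
(¬y ∨ ((x ∨ (y → y)) ∧ y)) = max(0, 0.6) = 0.6
((((x ∧ x) ∧ y) → (x ∧ x)) → (¬y ∨ ((x ∨ (y → y)) ∧ y))): 1 > 0.6, so result = 0.6
(((¬y ∨ ((x ∨ (y → y)) ∧ y)) → (((x ∧ x) ∧ y) → (x ∧ x))) ∨ ((((x ∧ x) ∧ y) → (x ∧ x)) → (¬y ∨ ((x ∨ (y → y)) ∧ y)))) = max(1, 0.6) = 1

1.00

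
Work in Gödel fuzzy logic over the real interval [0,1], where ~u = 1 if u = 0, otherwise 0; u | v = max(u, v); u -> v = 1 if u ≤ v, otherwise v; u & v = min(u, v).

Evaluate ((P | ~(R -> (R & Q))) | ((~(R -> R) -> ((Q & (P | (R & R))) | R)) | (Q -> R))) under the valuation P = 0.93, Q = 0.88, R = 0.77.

1.00

(R & Q) = min(0.77, 0.88) = 0.77
(R -> (R & Q)): 0.77 ≤ 0.77, so result = 1
~(R -> (R & Q)): Gödel ¬ of 1 = 0 (operand ≠ 0)
(P | ~(R -> (R & Q))) = max(0.93, 0) = 0.93
(R -> R): 0.77 ≤ 0.77, so result = 1
~(R -> R): Gödel ¬ of 1 = 0 (operand ≠ 0)
(R & R) = min(0.77, 0.77) = 0.77
(P | (R & R)) = max(0.93, 0.77) = 0.93
(Q & (P | (R & R))) = min(0.88, 0.93) = 0.88
((Q & (P | (R & R))) | R) = max(0.88, 0.77) = 0.88
(~(R -> R) -> ((Q & (P | (R & R))) | R)): 0 ≤ 0.88, so result = 1
(Q -> R): 0.88 > 0.77, so result = 0.77
((~(R -> R) -> ((Q & (P | (R & R))) | R)) | (Q -> R)) = max(1, 0.77) = 1
((P | ~(R -> (R & Q))) | ((~(R -> R) -> ((Q & (P | (R & R))) | R)) | (Q -> R))) = max(0.93, 1) = 1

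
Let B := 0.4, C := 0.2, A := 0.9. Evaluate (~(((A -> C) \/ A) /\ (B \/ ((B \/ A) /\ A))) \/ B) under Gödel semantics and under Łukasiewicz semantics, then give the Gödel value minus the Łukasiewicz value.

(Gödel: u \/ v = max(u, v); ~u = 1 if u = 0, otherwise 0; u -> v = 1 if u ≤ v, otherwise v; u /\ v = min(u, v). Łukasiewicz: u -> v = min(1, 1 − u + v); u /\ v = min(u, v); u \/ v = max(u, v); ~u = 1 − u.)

0.00

Gödel evaluation:
  (A -> C): 0.9 > 0.2, so result = 0.2
  ((A -> C) \/ A) = max(0.2, 0.9) = 0.9
  (B \/ A) = max(0.4, 0.9) = 0.9
  ((B \/ A) /\ A) = min(0.9, 0.9) = 0.9
  (B \/ ((B \/ A) /\ A)) = max(0.4, 0.9) = 0.9
  (((A -> C) \/ A) /\ (B \/ ((B \/ A) /\ A))) = min(0.9, 0.9) = 0.9
  ~(((A -> C) \/ A) /\ (B \/ ((B \/ A) /\ A))): Gödel ¬ of 0.9 = 0 (operand ≠ 0)
  (~(((A -> C) \/ A) /\ (B \/ ((B \/ A) /\ A))) \/ B) = max(0, 0.4) = 0.4
  Gödel value = 0.4
Łukasiewicz evaluation:
  (A -> C): min(1, 1 − 0.9 + 0.2) = 0.3
  ((A -> C) \/ A) = max(0.3, 0.9) = 0.9
  (B \/ A) = max(0.4, 0.9) = 0.9
  ((B \/ A) /\ A) = min(0.9, 0.9) = 0.9
  (B \/ ((B \/ A) /\ A)) = max(0.4, 0.9) = 0.9
  (((A -> C) \/ A) /\ (B \/ ((B \/ A) /\ A))) = min(0.9, 0.9) = 0.9
  ~(((A -> C) \/ A) /\ (B \/ ((B \/ A) /\ A))): Łukasiewicz ¬ gives 1 − 0.9 = 0.1
  (~(((A -> C) \/ A) /\ (B \/ ((B \/ A) /\ A))) \/ B) = max(0.1, 0.4) = 0.4
  Łukasiewicz value = 0.4
Difference: 0.4 − 0.4 = 0.00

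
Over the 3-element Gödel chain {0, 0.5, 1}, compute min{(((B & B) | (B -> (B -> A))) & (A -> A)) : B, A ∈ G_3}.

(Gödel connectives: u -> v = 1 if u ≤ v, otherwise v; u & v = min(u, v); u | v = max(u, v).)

0.50

The minimum is attained at B = 0.5, A = 0:
  (B & B) = min(0.5, 0.5) = 0.5
  (B -> A): 0.5 > 0, so result = 0
  (B -> (B -> A)): 0.5 > 0, so result = 0
  ((B & B) | (B -> (B -> A))) = max(0.5, 0) = 0.5
  (A -> A): 0 ≤ 0, so result = 1
  (((B & B) | (B -> (B -> A))) & (A -> A)) = min(0.5, 1) = 0.5
Checking all 9 assignments confirms none give a value below 0.50.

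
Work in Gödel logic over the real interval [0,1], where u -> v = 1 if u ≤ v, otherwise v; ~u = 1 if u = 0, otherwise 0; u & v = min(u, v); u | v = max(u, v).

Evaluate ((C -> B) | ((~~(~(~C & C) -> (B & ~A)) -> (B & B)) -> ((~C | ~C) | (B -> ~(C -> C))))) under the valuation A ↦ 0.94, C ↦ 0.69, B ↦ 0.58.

0.58

(C -> B): 0.69 > 0.58, so result = 0.58
~C: Gödel ¬ of 0.69 = 0 (operand ≠ 0)
(~C & C) = min(0, 0.69) = 0
~(~C & C): Gödel ¬ of 0 = 1 (operand is 0)
~A: Gödel ¬ of 0.94 = 0 (operand ≠ 0)
(B & ~A) = min(0.58, 0) = 0
(~(~C & C) -> (B & ~A)): 1 > 0, so result = 0
~(~(~C & C) -> (B & ~A)): Gödel ¬ of 0 = 1 (operand is 0)
~~(~(~C & C) -> (B & ~A)): Gödel ¬ of 1 = 0 (operand ≠ 0)
(B & B) = min(0.58, 0.58) = 0.58
(~~(~(~C & C) -> (B & ~A)) -> (B & B)): 0 ≤ 0.58, so result = 1
~C: Gödel ¬ of 0.69 = 0 (operand ≠ 0)
~C: Gödel ¬ of 0.69 = 0 (operand ≠ 0)
(~C | ~C) = max(0, 0) = 0
(C -> C): 0.69 ≤ 0.69, so result = 1
~(C -> C): Gödel ¬ of 1 = 0 (operand ≠ 0)
(B -> ~(C -> C)): 0.58 > 0, so result = 0
((~C | ~C) | (B -> ~(C -> C))) = max(0, 0) = 0
((~~(~(~C & C) -> (B & ~A)) -> (B & B)) -> ((~C | ~C) | (B -> ~(C -> C)))): 1 > 0, so result = 0
((C -> B) | ((~~(~(~C & C) -> (B & ~A)) -> (B & B)) -> ((~C | ~C) | (B -> ~(C -> C))))) = max(0.58, 0) = 0.58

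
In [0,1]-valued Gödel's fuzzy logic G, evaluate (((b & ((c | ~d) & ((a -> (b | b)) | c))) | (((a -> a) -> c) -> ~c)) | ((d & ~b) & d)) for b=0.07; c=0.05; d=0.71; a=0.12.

~d: Gödel ¬ of 0.71 = 0 (operand ≠ 0)
(c | ~d) = max(0.05, 0) = 0.05
(b | b) = max(0.07, 0.07) = 0.07
(a -> (b | b)): 0.12 > 0.07, so result = 0.07
((a -> (b | b)) | c) = max(0.07, 0.05) = 0.07
((c | ~d) & ((a -> (b | b)) | c)) = min(0.05, 0.07) = 0.05
(b & ((c | ~d) & ((a -> (b | b)) | c))) = min(0.07, 0.05) = 0.05
(a -> a): 0.12 ≤ 0.12, so result = 1
((a -> a) -> c): 1 > 0.05, so result = 0.05
~c: Gödel ¬ of 0.05 = 0 (operand ≠ 0)
(((a -> a) -> c) -> ~c): 0.05 > 0, so result = 0
((b & ((c | ~d) & ((a -> (b | b)) | c))) | (((a -> a) -> c) -> ~c)) = max(0.05, 0) = 0.05
~b: Gödel ¬ of 0.07 = 0 (operand ≠ 0)
(d & ~b) = min(0.71, 0) = 0
((d & ~b) & d) = min(0, 0.71) = 0
(((b & ((c | ~d) & ((a -> (b | b)) | c))) | (((a -> a) -> c) -> ~c)) | ((d & ~b) & d)) = max(0.05, 0) = 0.05

0.05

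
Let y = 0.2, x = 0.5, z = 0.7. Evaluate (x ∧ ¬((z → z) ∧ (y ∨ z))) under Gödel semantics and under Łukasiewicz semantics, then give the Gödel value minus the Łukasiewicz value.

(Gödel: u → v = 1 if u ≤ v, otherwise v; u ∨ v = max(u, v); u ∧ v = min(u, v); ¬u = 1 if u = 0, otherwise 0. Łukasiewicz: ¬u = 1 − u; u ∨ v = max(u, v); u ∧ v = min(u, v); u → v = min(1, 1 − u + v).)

-0.30

Gödel evaluation:
  (z → z): 0.7 ≤ 0.7, so result = 1
  (y ∨ z) = max(0.2, 0.7) = 0.7
  ((z → z) ∧ (y ∨ z)) = min(1, 0.7) = 0.7
  ¬((z → z) ∧ (y ∨ z)): Gödel ¬ of 0.7 = 0 (operand ≠ 0)
  (x ∧ ¬((z → z) ∧ (y ∨ z))) = min(0.5, 0) = 0
  Gödel value = 0
Łukasiewicz evaluation:
  (z → z): min(1, 1 − 0.7 + 0.7) = 1
  (y ∨ z) = max(0.2, 0.7) = 0.7
  ((z → z) ∧ (y ∨ z)) = min(1, 0.7) = 0.7
  ¬((z → z) ∧ (y ∨ z)): Łukasiewicz ¬ gives 1 − 0.7 = 0.3
  (x ∧ ¬((z → z) ∧ (y ∨ z))) = min(0.5, 0.3) = 0.3
  Łukasiewicz value = 0.3
Difference: 0 − 0.3 = -0.30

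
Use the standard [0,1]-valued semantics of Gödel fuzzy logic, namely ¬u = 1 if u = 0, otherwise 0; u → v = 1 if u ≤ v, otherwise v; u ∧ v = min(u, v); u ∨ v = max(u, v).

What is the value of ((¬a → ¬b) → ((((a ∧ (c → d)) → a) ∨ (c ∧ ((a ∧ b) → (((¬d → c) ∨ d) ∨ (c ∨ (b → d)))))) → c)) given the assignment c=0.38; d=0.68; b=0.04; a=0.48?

¬a: Gödel ¬ of 0.48 = 0 (operand ≠ 0)
¬b: Gödel ¬ of 0.04 = 0 (operand ≠ 0)
(¬a → ¬b): 0 ≤ 0, so result = 1
(c → d): 0.38 ≤ 0.68, so result = 1
(a ∧ (c → d)) = min(0.48, 1) = 0.48
((a ∧ (c → d)) → a): 0.48 ≤ 0.48, so result = 1
(a ∧ b) = min(0.48, 0.04) = 0.04
¬d: Gödel ¬ of 0.68 = 0 (operand ≠ 0)
(¬d → c): 0 ≤ 0.38, so result = 1
((¬d → c) ∨ d) = max(1, 0.68) = 1
(b → d): 0.04 ≤ 0.68, so result = 1
(c ∨ (b → d)) = max(0.38, 1) = 1
(((¬d → c) ∨ d) ∨ (c ∨ (b → d))) = max(1, 1) = 1
((a ∧ b) → (((¬d → c) ∨ d) ∨ (c ∨ (b → d)))): 0.04 ≤ 1, so result = 1
(c ∧ ((a ∧ b) → (((¬d → c) ∨ d) ∨ (c ∨ (b → d))))) = min(0.38, 1) = 0.38
(((a ∧ (c → d)) → a) ∨ (c ∧ ((a ∧ b) → (((¬d → c) ∨ d) ∨ (c ∨ (b → d)))))) = max(1, 0.38) = 1
((((a ∧ (c → d)) → a) ∨ (c ∧ ((a ∧ b) → (((¬d → c) ∨ d) ∨ (c ∨ (b → d)))))) → c): 1 > 0.38, so result = 0.38
((¬a → ¬b) → ((((a ∧ (c → d)) → a) ∨ (c ∧ ((a ∧ b) → (((¬d → c) ∨ d) ∨ (c ∨ (b → d)))))) → c)): 1 > 0.38, so result = 0.38

0.38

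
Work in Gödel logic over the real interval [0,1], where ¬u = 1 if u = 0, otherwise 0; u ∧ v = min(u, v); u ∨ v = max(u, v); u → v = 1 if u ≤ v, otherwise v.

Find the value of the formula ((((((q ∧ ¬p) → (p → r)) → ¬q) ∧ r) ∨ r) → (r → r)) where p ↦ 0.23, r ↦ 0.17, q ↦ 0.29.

¬p: Gödel ¬ of 0.23 = 0 (operand ≠ 0)
(q ∧ ¬p) = min(0.29, 0) = 0
(p → r): 0.23 > 0.17, so result = 0.17
((q ∧ ¬p) → (p → r)): 0 ≤ 0.17, so result = 1
¬q: Gödel ¬ of 0.29 = 0 (operand ≠ 0)
(((q ∧ ¬p) → (p → r)) → ¬q): 1 > 0, so result = 0
((((q ∧ ¬p) → (p → r)) → ¬q) ∧ r) = min(0, 0.17) = 0
(((((q ∧ ¬p) → (p → r)) → ¬q) ∧ r) ∨ r) = max(0, 0.17) = 0.17
(r → r): 0.17 ≤ 0.17, so result = 1
((((((q ∧ ¬p) → (p → r)) → ¬q) ∧ r) ∨ r) → (r → r)): 0.17 ≤ 1, so result = 1

1.00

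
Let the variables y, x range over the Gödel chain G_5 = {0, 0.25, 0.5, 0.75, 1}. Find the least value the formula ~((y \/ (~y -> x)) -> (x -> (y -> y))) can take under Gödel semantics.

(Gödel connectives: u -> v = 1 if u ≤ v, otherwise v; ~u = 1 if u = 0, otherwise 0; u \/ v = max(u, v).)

The minimum is attained at y = 0, x = 0:
  ~y: Gödel ¬ of 0 = 1 (operand is 0)
  (~y -> x): 1 > 0, so result = 0
  (y \/ (~y -> x)) = max(0, 0) = 0
  (y -> y): 0 ≤ 0, so result = 1
  (x -> (y -> y)): 0 ≤ 1, so result = 1
  ((y \/ (~y -> x)) -> (x -> (y -> y))): 0 ≤ 1, so result = 1
  ~((y \/ (~y -> x)) -> (x -> (y -> y))): Gödel ¬ of 1 = 0 (operand ≠ 0)
Checking all 25 assignments confirms none give a value below 0.00.

0.00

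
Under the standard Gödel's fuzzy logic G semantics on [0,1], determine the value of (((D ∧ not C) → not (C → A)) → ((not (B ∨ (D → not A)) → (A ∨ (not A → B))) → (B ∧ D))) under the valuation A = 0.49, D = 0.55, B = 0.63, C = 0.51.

0.55

not C: Gödel ¬ of 0.51 = 0 (operand ≠ 0)
(D ∧ not C) = min(0.55, 0) = 0
(C → A): 0.51 > 0.49, so result = 0.49
not (C → A): Gödel ¬ of 0.49 = 0 (operand ≠ 0)
((D ∧ not C) → not (C → A)): 0 ≤ 0, so result = 1
not A: Gödel ¬ of 0.49 = 0 (operand ≠ 0)
(D → not A): 0.55 > 0, so result = 0
(B ∨ (D → not A)) = max(0.63, 0) = 0.63
not (B ∨ (D → not A)): Gödel ¬ of 0.63 = 0 (operand ≠ 0)
not A: Gödel ¬ of 0.49 = 0 (operand ≠ 0)
(not A → B): 0 ≤ 0.63, so result = 1
(A ∨ (not A → B)) = max(0.49, 1) = 1
(not (B ∨ (D → not A)) → (A ∨ (not A → B))): 0 ≤ 1, so result = 1
(B ∧ D) = min(0.63, 0.55) = 0.55
((not (B ∨ (D → not A)) → (A ∨ (not A → B))) → (B ∧ D)): 1 > 0.55, so result = 0.55
(((D ∧ not C) → not (C → A)) → ((not (B ∨ (D → not A)) → (A ∨ (not A → B))) → (B ∧ D))): 1 > 0.55, so result = 0.55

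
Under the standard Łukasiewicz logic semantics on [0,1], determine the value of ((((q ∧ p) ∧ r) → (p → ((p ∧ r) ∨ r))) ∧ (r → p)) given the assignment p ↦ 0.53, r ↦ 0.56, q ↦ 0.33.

(q ∧ p) = min(0.33, 0.53) = 0.33
((q ∧ p) ∧ r) = min(0.33, 0.56) = 0.33
(p ∧ r) = min(0.53, 0.56) = 0.53
((p ∧ r) ∨ r) = max(0.53, 0.56) = 0.56
(p → ((p ∧ r) ∨ r)): min(1, 1 − 0.53 + 0.56) = 1
(((q ∧ p) ∧ r) → (p → ((p ∧ r) ∨ r))): min(1, 1 − 0.33 + 1) = 1
(r → p): min(1, 1 − 0.56 + 0.53) = 0.97
((((q ∧ p) ∧ r) → (p → ((p ∧ r) ∨ r))) ∧ (r → p)) = min(1, 0.97) = 0.97

0.97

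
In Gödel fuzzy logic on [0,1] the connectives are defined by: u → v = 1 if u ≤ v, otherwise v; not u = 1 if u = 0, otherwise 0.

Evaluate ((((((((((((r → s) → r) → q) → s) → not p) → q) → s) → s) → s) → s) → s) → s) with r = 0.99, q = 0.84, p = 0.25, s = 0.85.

(r → s): 0.99 > 0.85, so result = 0.85
((r → s) → r): 0.85 ≤ 0.99, so result = 1
(((r → s) → r) → q): 1 > 0.84, so result = 0.84
((((r → s) → r) → q) → s): 0.84 ≤ 0.85, so result = 1
not p: Gödel ¬ of 0.25 = 0 (operand ≠ 0)
(((((r → s) → r) → q) → s) → not p): 1 > 0, so result = 0
((((((r → s) → r) → q) → s) → not p) → q): 0 ≤ 0.84, so result = 1
(((((((r → s) → r) → q) → s) → not p) → q) → s): 1 > 0.85, so result = 0.85
((((((((r → s) → r) → q) → s) → not p) → q) → s) → s): 0.85 ≤ 0.85, so result = 1
(((((((((r → s) → r) → q) → s) → not p) → q) → s) → s) → s): 1 > 0.85, so result = 0.85
((((((((((r → s) → r) → q) → s) → not p) → q) → s) → s) → s) → s): 0.85 ≤ 0.85, so result = 1
(((((((((((r → s) → r) → q) → s) → not p) → q) → s) → s) → s) → s) → s): 1 > 0.85, so result = 0.85
((((((((((((r → s) → r) → q) → s) → not p) → q) → s) → s) → s) → s) → s) → s): 0.85 ≤ 0.85, so result = 1

1.00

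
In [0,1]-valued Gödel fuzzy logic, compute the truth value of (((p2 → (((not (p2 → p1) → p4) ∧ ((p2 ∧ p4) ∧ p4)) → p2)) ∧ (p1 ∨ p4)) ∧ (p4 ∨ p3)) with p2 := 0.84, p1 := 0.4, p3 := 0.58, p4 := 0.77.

0.77

(p2 → p1): 0.84 > 0.4, so result = 0.4
not (p2 → p1): Gödel ¬ of 0.4 = 0 (operand ≠ 0)
(not (p2 → p1) → p4): 0 ≤ 0.77, so result = 1
(p2 ∧ p4) = min(0.84, 0.77) = 0.77
((p2 ∧ p4) ∧ p4) = min(0.77, 0.77) = 0.77
((not (p2 → p1) → p4) ∧ ((p2 ∧ p4) ∧ p4)) = min(1, 0.77) = 0.77
(((not (p2 → p1) → p4) ∧ ((p2 ∧ p4) ∧ p4)) → p2): 0.77 ≤ 0.84, so result = 1
(p2 → (((not (p2 → p1) → p4) ∧ ((p2 ∧ p4) ∧ p4)) → p2)): 0.84 ≤ 1, so result = 1
(p1 ∨ p4) = max(0.4, 0.77) = 0.77
((p2 → (((not (p2 → p1) → p4) ∧ ((p2 ∧ p4) ∧ p4)) → p2)) ∧ (p1 ∨ p4)) = min(1, 0.77) = 0.77
(p4 ∨ p3) = max(0.77, 0.58) = 0.77
(((p2 → (((not (p2 → p1) → p4) ∧ ((p2 ∧ p4) ∧ p4)) → p2)) ∧ (p1 ∨ p4)) ∧ (p4 ∨ p3)) = min(0.77, 0.77) = 0.77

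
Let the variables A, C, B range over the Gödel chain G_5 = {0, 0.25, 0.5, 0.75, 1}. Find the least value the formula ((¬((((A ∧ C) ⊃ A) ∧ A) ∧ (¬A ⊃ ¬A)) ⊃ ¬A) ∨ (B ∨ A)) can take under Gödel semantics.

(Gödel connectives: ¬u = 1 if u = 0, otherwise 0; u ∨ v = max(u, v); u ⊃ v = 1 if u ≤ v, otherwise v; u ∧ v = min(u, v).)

1.00

Every assignment gives 1. For instance at A = 0, C = 0, B = 0:
  (A ∧ C) = min(0, 0) = 0
  ((A ∧ C) ⊃ A): 0 ≤ 0, so result = 1
  (((A ∧ C) ⊃ A) ∧ A) = min(1, 0) = 0
  ¬A: Gödel ¬ of 0 = 1 (operand is 0)
  ¬A: Gödel ¬ of 0 = 1 (operand is 0)
  (¬A ⊃ ¬A): 1 ≤ 1, so result = 1
  ((((A ∧ C) ⊃ A) ∧ A) ∧ (¬A ⊃ ¬A)) = min(0, 1) = 0
  ¬((((A ∧ C) ⊃ A) ∧ A) ∧ (¬A ⊃ ¬A)): Gödel ¬ of 0 = 1 (operand is 0)
  ¬A: Gödel ¬ of 0 = 1 (operand is 0)
  (¬((((A ∧ C) ⊃ A) ∧ A) ∧ (¬A ⊃ ¬A)) ⊃ ¬A): 1 ≤ 1, so result = 1
  (B ∨ A) = max(0, 0) = 0
  ((¬((((A ∧ C) ⊃ A) ∧ A) ∧ (¬A ⊃ ¬A)) ⊃ ¬A) ∨ (B ∨ A)) = max(1, 0) = 1
All 125 assignments give value 1 — the formula is a G_5-tautology.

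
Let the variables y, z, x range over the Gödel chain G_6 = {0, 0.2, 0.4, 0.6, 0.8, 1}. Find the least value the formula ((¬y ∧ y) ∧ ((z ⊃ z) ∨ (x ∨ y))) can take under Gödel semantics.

The minimum is attained at y = 0, z = 0, x = 0:
  ¬y: Gödel ¬ of 0 = 1 (operand is 0)
  (¬y ∧ y) = min(1, 0) = 0
  (z ⊃ z): 0 ≤ 0, so result = 1
  (x ∨ y) = max(0, 0) = 0
  ((z ⊃ z) ∨ (x ∨ y)) = max(1, 0) = 1
  ((¬y ∧ y) ∧ ((z ⊃ z) ∨ (x ∨ y))) = min(0, 1) = 0
Checking all 216 assignments confirms none give a value below 0.00.

0.00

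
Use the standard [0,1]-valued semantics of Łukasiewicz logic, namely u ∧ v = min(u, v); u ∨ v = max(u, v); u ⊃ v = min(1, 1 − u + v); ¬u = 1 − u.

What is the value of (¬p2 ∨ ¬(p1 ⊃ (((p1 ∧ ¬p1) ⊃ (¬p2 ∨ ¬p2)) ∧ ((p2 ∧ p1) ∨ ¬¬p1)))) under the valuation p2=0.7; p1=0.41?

¬p2: Łukasiewicz ¬ gives 1 − 0.7 = 0.3
¬p1: Łukasiewicz ¬ gives 1 − 0.41 = 0.59
(p1 ∧ ¬p1) = min(0.41, 0.59) = 0.41
¬p2: Łukasiewicz ¬ gives 1 − 0.7 = 0.3
¬p2: Łukasiewicz ¬ gives 1 − 0.7 = 0.3
(¬p2 ∨ ¬p2) = max(0.3, 0.3) = 0.3
((p1 ∧ ¬p1) ⊃ (¬p2 ∨ ¬p2)): min(1, 1 − 0.41 + 0.3) = 0.89
(p2 ∧ p1) = min(0.7, 0.41) = 0.41
¬p1: Łukasiewicz ¬ gives 1 − 0.41 = 0.59
¬¬p1: Łukasiewicz ¬ gives 1 − 0.59 = 0.41
((p2 ∧ p1) ∨ ¬¬p1) = max(0.41, 0.41) = 0.41
(((p1 ∧ ¬p1) ⊃ (¬p2 ∨ ¬p2)) ∧ ((p2 ∧ p1) ∨ ¬¬p1)) = min(0.89, 0.41) = 0.41
(p1 ⊃ (((p1 ∧ ¬p1) ⊃ (¬p2 ∨ ¬p2)) ∧ ((p2 ∧ p1) ∨ ¬¬p1))): min(1, 1 − 0.41 + 0.41) = 1
¬(p1 ⊃ (((p1 ∧ ¬p1) ⊃ (¬p2 ∨ ¬p2)) ∧ ((p2 ∧ p1) ∨ ¬¬p1))): Łukasiewicz ¬ gives 1 − 1 = 0
(¬p2 ∨ ¬(p1 ⊃ (((p1 ∧ ¬p1) ⊃ (¬p2 ∨ ¬p2)) ∧ ((p2 ∧ p1) ∨ ¬¬p1)))) = max(0.3, 0) = 0.3

0.30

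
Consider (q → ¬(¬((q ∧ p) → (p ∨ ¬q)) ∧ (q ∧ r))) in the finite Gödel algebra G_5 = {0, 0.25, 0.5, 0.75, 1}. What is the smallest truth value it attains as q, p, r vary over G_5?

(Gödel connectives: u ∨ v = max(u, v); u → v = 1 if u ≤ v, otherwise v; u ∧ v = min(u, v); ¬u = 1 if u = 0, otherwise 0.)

1.00

Every assignment gives 1. For instance at q = 0, p = 0, r = 0:
  (q ∧ p) = min(0, 0) = 0
  ¬q: Gödel ¬ of 0 = 1 (operand is 0)
  (p ∨ ¬q) = max(0, 1) = 1
  ((q ∧ p) → (p ∨ ¬q)): 0 ≤ 1, so result = 1
  ¬((q ∧ p) → (p ∨ ¬q)): Gödel ¬ of 1 = 0 (operand ≠ 0)
  (q ∧ r) = min(0, 0) = 0
  (¬((q ∧ p) → (p ∨ ¬q)) ∧ (q ∧ r)) = min(0, 0) = 0
  ¬(¬((q ∧ p) → (p ∨ ¬q)) ∧ (q ∧ r)): Gödel ¬ of 0 = 1 (operand is 0)
  (q → ¬(¬((q ∧ p) → (p ∨ ¬q)) ∧ (q ∧ r))): 0 ≤ 1, so result = 1
All 125 assignments give value 1 — the formula is a G_5-tautology.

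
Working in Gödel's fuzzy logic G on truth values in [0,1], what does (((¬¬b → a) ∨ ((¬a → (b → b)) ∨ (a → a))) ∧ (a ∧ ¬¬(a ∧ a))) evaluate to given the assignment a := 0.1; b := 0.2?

0.10

¬b: Gödel ¬ of 0.2 = 0 (operand ≠ 0)
¬¬b: Gödel ¬ of 0 = 1 (operand is 0)
(¬¬b → a): 1 > 0.1, so result = 0.1
¬a: Gödel ¬ of 0.1 = 0 (operand ≠ 0)
(b → b): 0.2 ≤ 0.2, so result = 1
(¬a → (b → b)): 0 ≤ 1, so result = 1
(a → a): 0.1 ≤ 0.1, so result = 1
((¬a → (b → b)) ∨ (a → a)) = max(1, 1) = 1
((¬¬b → a) ∨ ((¬a → (b → b)) ∨ (a → a))) = max(0.1, 1) = 1
(a ∧ a) = min(0.1, 0.1) = 0.1
¬(a ∧ a): Gödel ¬ of 0.1 = 0 (operand ≠ 0)
¬¬(a ∧ a): Gödel ¬ of 0 = 1 (operand is 0)
(a ∧ ¬¬(a ∧ a)) = min(0.1, 1) = 0.1
(((¬¬b → a) ∨ ((¬a → (b → b)) ∨ (a → a))) ∧ (a ∧ ¬¬(a ∧ a))) = min(1, 0.1) = 0.1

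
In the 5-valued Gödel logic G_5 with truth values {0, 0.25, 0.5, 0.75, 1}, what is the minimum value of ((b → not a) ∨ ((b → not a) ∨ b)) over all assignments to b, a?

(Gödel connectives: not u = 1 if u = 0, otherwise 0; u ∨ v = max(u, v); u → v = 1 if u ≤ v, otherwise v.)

0.25

The minimum is attained at b = 0.25, a = 0.25:
  not a: Gödel ¬ of 0.25 = 0 (operand ≠ 0)
  (b → not a): 0.25 > 0, so result = 0
  not a: Gödel ¬ of 0.25 = 0 (operand ≠ 0)
  (b → not a): 0.25 > 0, so result = 0
  ((b → not a) ∨ b) = max(0, 0.25) = 0.25
  ((b → not a) ∨ ((b → not a) ∨ b)) = max(0, 0.25) = 0.25
Checking all 25 assignments confirms none give a value below 0.25.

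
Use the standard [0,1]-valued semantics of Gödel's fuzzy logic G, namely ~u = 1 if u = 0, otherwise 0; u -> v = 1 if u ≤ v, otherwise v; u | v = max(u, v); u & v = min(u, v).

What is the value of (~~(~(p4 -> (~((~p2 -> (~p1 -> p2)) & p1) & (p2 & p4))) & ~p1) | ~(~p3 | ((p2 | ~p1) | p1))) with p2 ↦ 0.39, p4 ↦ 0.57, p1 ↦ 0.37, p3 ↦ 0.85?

~p2: Gödel ¬ of 0.39 = 0 (operand ≠ 0)
~p1: Gödel ¬ of 0.37 = 0 (operand ≠ 0)
(~p1 -> p2): 0 ≤ 0.39, so result = 1
(~p2 -> (~p1 -> p2)): 0 ≤ 1, so result = 1
((~p2 -> (~p1 -> p2)) & p1) = min(1, 0.37) = 0.37
~((~p2 -> (~p1 -> p2)) & p1): Gödel ¬ of 0.37 = 0 (operand ≠ 0)
(p2 & p4) = min(0.39, 0.57) = 0.39
(~((~p2 -> (~p1 -> p2)) & p1) & (p2 & p4)) = min(0, 0.39) = 0
(p4 -> (~((~p2 -> (~p1 -> p2)) & p1) & (p2 & p4))): 0.57 > 0, so result = 0
~(p4 -> (~((~p2 -> (~p1 -> p2)) & p1) & (p2 & p4))): Gödel ¬ of 0 = 1 (operand is 0)
~p1: Gödel ¬ of 0.37 = 0 (operand ≠ 0)
(~(p4 -> (~((~p2 -> (~p1 -> p2)) & p1) & (p2 & p4))) & ~p1) = min(1, 0) = 0
~(~(p4 -> (~((~p2 -> (~p1 -> p2)) & p1) & (p2 & p4))) & ~p1): Gödel ¬ of 0 = 1 (operand is 0)
~~(~(p4 -> (~((~p2 -> (~p1 -> p2)) & p1) & (p2 & p4))) & ~p1): Gödel ¬ of 1 = 0 (operand ≠ 0)
~p3: Gödel ¬ of 0.85 = 0 (operand ≠ 0)
~p1: Gödel ¬ of 0.37 = 0 (operand ≠ 0)
(p2 | ~p1) = max(0.39, 0) = 0.39
((p2 | ~p1) | p1) = max(0.39, 0.37) = 0.39
(~p3 | ((p2 | ~p1) | p1)) = max(0, 0.39) = 0.39
~(~p3 | ((p2 | ~p1) | p1)): Gödel ¬ of 0.39 = 0 (operand ≠ 0)
(~~(~(p4 -> (~((~p2 -> (~p1 -> p2)) & p1) & (p2 & p4))) & ~p1) | ~(~p3 | ((p2 | ~p1) | p1))) = max(0, 0) = 0

0.00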